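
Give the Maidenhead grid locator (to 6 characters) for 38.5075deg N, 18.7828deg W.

IM08om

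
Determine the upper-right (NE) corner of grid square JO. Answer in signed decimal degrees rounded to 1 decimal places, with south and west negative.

60.0, 20.0

Field J=9, O=14: +9·20° lon, +14·10° lat → SW at lon 0°, lat 50°.
Cell spans 20° lon × 10° lat. NE corner is SW corner plus one full cell.
latitude 60.0, longitude 20.0.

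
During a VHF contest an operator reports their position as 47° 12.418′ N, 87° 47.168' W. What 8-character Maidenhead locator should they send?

Shift to the Maidenhead origin (180°W, 90°S): lon 92.21387, lat 137.20697.
Field: 92.21387/20 → 4 → E, 137.20697/10 → 13 → N; chars EN.
Square: 12.21387/2 → 6, 7.20697/1 → 7; chars 67.
Subsquare: 0.21387/0.0833333 → 2 → c, 0.20697/0.0416667 → 4 → e; chars ce.
Extended square: 0.04720/0.00833333 → 5, 0.04030/0.00416667 → 9; chars 59.

EN67ce59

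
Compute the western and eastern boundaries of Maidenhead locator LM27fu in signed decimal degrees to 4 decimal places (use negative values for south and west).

44.4167, 44.5000

Field L=11, M=12: +11·20° lon, +12·10° lat → SW at lon 40°, lat 30°.
Square 2, 7: +2·2° lon, +7·1° lat → SW at lon 44°, lat 37°.
Subsquare f=5, u=20: +5·0.0833333° lon, +20·0.0416667° lat → SW at lon 44.4167°, lat 37.8333°.
Cell spans 0.0833333° lon × 0.0416667° lat.
west 44.4167, east 44.5000.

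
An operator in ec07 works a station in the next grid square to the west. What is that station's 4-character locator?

DC97

Longitude square 0; −1 → -1, wraps to 9, carry into field.
Longitude field E = 4; −1 → 3 = D.
The latitude characters are unchanged.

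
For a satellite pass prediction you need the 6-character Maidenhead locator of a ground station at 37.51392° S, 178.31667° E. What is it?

Offset from 180°W / 90°S: lon 358.3167°, lat 52.4861°.
Field: 358.3167/20 → 17 → R, 52.4861/10 → 5 → F; chars RF.
Square: 18.3167/2 → 9, 2.4861/1 → 2; chars 92.
Subsquare: 0.3167/0.0833333 → 3 → d, 0.4861/0.0416667 → 11 → l; chars dl.

RF92dl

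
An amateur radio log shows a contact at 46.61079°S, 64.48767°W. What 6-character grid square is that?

FE73sj

Add 180° to longitude and 90° to latitude: 115.5123, 43.3892.
Field (20°×10°, letters A–R): lon ⌊115.5123/20⌋ = 5 → F; lat ⌊43.3892/10⌋ = 4 → E.
Square (2°×1°, digits 0–9): lon ⌊15.5123/2⌋ = 7; lat ⌊3.3892/1⌋ = 3.
Subsquare (5′×2.5′, letters a–x): lon ⌊1.5123/0.0833333⌋ = 18 → s; lat ⌊0.3892/0.0416667⌋ = 9 → j.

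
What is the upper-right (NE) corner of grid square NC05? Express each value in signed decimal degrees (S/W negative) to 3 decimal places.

-64.000, 82.000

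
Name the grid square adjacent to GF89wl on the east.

Longitude subsquare w = 22; +1 → 23 = x.
The latitude characters are unchanged.

GF89xl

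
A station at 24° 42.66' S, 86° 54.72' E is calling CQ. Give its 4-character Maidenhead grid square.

NG35

Add 180° to longitude and 90° to latitude: 266.91, 65.29.
Field (20°×10°, letters A–R): lon ⌊266.91/20⌋ = 13 → N; lat ⌊65.29/10⌋ = 6 → G.
Square (2°×1°, digits 0–9): lon ⌊6.91/2⌋ = 3; lat ⌊5.29/1⌋ = 5.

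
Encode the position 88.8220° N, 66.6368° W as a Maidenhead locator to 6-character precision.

FR68qt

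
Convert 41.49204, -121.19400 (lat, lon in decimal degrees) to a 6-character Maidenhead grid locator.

CN91jl

Add 180° to longitude and 90° to latitude: 58.8060, 131.4920.
Field (20°×10°, letters A–R): 58.8060/20 → 2 → C, 131.4920/10 → 13 → N; chars CN.
Square (2°×1°, digits 0–9): 18.8060/2 → 9, 1.4920/1 → 1; chars 91.
Subsquare (5′×2.5′, letters a–x): 0.8060/0.0833333 → 9 → j, 0.4920/0.0416667 → 11 → l; chars jl.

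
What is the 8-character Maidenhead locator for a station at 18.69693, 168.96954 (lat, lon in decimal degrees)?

RK48lq67

Shift to the Maidenhead origin (180°W, 90°S): lon 348.96954, lat 108.69693.
Field: 348.96954/20 → 17 → R, 108.69693/10 → 10 → K; chars RK.
Square: 8.96954/2 → 4, 8.69693/1 → 8; chars 48.
Subsquare: 0.96954/0.0833333 → 11 → l, 0.69693/0.0416667 → 16 → q; chars lq.
Extended square: 0.05287/0.00833333 → 6, 0.03026/0.00416667 → 7; chars 67.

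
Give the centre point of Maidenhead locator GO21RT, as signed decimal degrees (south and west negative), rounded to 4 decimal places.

51.8125, -54.5417

Field G=6, O=14: +6·20° lon, +14·10° lat → SW at lon -60°, lat 50°.
Square 2, 1: +2·2° lon, +1·1° lat → SW at lon -56°, lat 51°.
Subsquare r=17, t=19: +17·0.0833333° lon, +19·0.0416667° lat → SW at lon -54.5833°, lat 51.7917°.
Cell spans 0.0833333° lon × 0.0416667° lat. Centre is SW corner plus half of each.
latitude 51.8125, longitude -54.5417.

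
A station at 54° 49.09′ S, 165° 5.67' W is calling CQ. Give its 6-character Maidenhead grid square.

Offset from 180°W / 90°S: lon 14.9055°, lat 35.1818°.
Field: lon ⌊14.9055/20⌋ = 0 → A; lat ⌊35.1818/10⌋ = 3 → D.
Square: lon ⌊14.9055/2⌋ = 7; lat ⌊5.1818/1⌋ = 5.
Subsquare: lon ⌊0.9055/0.0833333⌋ = 10 → k; lat ⌊0.1818/0.0416667⌋ = 4 → e.

AD75ke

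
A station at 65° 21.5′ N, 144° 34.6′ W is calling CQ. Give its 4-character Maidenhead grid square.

Offset from 180°W / 90°S: lon 35.42°, lat 155.36°.
Field: 35.42/20 → 1 → B, 155.36/10 → 15 → P; chars BP.
Square: 15.42/2 → 7, 5.36/1 → 5; chars 75.

BP75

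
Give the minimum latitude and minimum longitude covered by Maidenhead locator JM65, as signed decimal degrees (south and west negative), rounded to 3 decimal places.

Field J=9, M=12: +9·20° lon, +12·10° lat → SW at lon 0°, lat 30°.
Square 6, 5: +6·2° lon, +5·1° lat → SW at lon 12°, lat 35°.
latitude 35.000, longitude 12.000.

35.000, 12.000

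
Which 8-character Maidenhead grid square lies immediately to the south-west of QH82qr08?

QH82pr97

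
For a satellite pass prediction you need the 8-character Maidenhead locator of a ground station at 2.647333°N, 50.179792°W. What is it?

Add 180° to longitude and 90° to latitude: 129.82021, 92.64733.
Field: 129.82021/20 → 6 → G, 92.64733/10 → 9 → J; chars GJ.
Square: 9.82021/2 → 4, 2.64733/1 → 2; chars 42.
Subsquare: 1.82021/0.0833333 → 21 → v, 0.64733/0.0416667 → 15 → p; chars vp.
Extended square: 0.07021/0.00833333 → 8, 0.02233/0.00416667 → 5; chars 85.

GJ42vp85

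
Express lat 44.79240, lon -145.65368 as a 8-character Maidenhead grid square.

BN74et10

Offset from 180°W / 90°S: lon 34.34632°, lat 134.79240°.
Field: lon ⌊34.34632/20⌋ = 1 → B; lat ⌊134.79240/10⌋ = 13 → N.
Square: lon ⌊14.34632/2⌋ = 7; lat ⌊4.79240/1⌋ = 4.
Subsquare: lon ⌊0.34632/0.0833333⌋ = 4 → e; lat ⌊0.79240/0.0416667⌋ = 19 → t.
Extended square: lon ⌊0.01299/0.00833333⌋ = 1; lat ⌊0.00073/0.00416667⌋ = 0.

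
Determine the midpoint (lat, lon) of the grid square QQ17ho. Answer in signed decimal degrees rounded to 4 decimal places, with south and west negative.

77.6042, 142.6250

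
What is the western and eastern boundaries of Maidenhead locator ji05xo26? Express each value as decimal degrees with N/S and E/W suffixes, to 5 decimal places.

1.93333° E, 1.94167° E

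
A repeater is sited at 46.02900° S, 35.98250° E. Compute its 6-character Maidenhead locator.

Shift to the Maidenhead origin (180°W, 90°S): lon 215.9825, lat 43.9710.
Field: 215.9825/20 → 10 → K, 43.9710/10 → 4 → E; chars KE.
Square: 15.9825/2 → 7, 3.9710/1 → 3; chars 73.
Subsquare: 1.9825/0.0833333 → 23 → x, 0.9710/0.0416667 → 23 → x; chars xx.

KE73xx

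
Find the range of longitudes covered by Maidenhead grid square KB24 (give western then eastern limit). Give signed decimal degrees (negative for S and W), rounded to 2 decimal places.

24.00, 26.00

Field K=10, B=1: +10·20° lon, +1·10° lat → SW at lon 20°, lat -80°.
Square 2, 4: +2·2° lon, +4·1° lat → SW at lon 24°, lat -76°.
Cell spans 2° lon × 1° lat.
west 24.00, east 26.00.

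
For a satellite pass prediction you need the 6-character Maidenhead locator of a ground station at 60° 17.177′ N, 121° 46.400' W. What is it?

CP90cg

Offset from 180°W / 90°S: lon 58.2267°, lat 150.2863°.
Field (20°×10°, letters A–R): lon ⌊58.2267/20⌋ = 2 → C; lat ⌊150.2863/10⌋ = 15 → P.
Square (2°×1°, digits 0–9): lon ⌊18.2267/2⌋ = 9; lat ⌊0.2863/1⌋ = 0.
Subsquare (5′×2.5′, letters a–x): lon ⌊0.2267/0.0833333⌋ = 2 → c; lat ⌊0.2863/0.0416667⌋ = 6 → g.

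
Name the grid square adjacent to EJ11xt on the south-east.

EJ21as

Longitude subsquare x = 23; +1 → 24, wraps to 0 = a, carry into square.
Longitude square 1; +1 → 2.
Latitude subsquare t = 19; −1 → 18 = s.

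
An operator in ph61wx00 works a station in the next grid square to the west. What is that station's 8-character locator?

PH61vx90

Longitude extended square 0; −1 → -1, wraps to 9, carry into subsquare.
Longitude subsquare w = 22; −1 → 21 = v.
The latitude characters are unchanged.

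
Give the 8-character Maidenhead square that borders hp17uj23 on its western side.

HP17uj13

Longitude extended square 2; −1 → 1.
The latitude characters are unchanged.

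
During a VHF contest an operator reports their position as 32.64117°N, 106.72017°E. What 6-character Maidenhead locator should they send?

Add 180° to longitude and 90° to latitude: 286.7202, 122.6412.
Field: lon ⌊286.7202/20⌋ = 14 → O; lat ⌊122.6412/10⌋ = 12 → M.
Square: lon ⌊6.7202/2⌋ = 3; lat ⌊2.6412/1⌋ = 2.
Subsquare: lon ⌊0.7202/0.0833333⌋ = 8 → i; lat ⌊0.6412/0.0416667⌋ = 15 → p.

OM32ip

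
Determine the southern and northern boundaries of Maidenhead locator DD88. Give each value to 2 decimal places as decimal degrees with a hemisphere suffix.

Field D=3, D=3: +3·20° lon, +3·10° lat → SW at lon -120°, lat -60°.
Square 8, 8: +8·2° lon, +8·1° lat → SW at lon -104°, lat -52°.
Cell spans 2° lon × 1° lat.
south 52.00° S, north 51.00° S.

52.00° S, 51.00° S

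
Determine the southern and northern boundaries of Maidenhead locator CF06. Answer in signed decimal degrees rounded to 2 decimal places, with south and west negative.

-34.00, -33.00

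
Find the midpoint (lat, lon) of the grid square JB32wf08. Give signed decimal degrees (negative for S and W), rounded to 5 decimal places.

Field J=9, B=1: +9·20° lon, +1·10° lat → SW at lon 0°, lat -80°.
Square 3, 2: +3·2° lon, +2·1° lat → SW at lon 6°, lat -78°.
Subsquare w=22, f=5: +22·0.0833333° lon, +5·0.0416667° lat → SW at lon 7.83333°, lat -77.7917°.
Extended square 0, 8: +0·0.00833333° lon, +8·0.00416667° lat → SW at lon 7.83333°, lat -77.7583°.
Cell spans 0.00833333° lon × 0.00416667° lat. Centre is SW corner plus half of each.
latitude -77.75625, longitude 7.83750.

-77.75625, 7.83750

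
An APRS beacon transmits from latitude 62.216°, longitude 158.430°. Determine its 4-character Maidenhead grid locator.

QP92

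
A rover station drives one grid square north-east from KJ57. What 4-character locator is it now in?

Longitude square 5; +1 → 6.
Latitude square 7; +1 → 8.

KJ68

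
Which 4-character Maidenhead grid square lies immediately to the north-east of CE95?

Longitude square 9; +1 → 10, wraps to 0, carry into field.
Longitude field C = 2; +1 → 3 = D.
Latitude square 5; +1 → 6.

DE06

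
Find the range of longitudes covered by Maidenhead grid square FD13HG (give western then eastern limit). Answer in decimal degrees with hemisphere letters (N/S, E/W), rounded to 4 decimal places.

Field F=5, D=3: +5·20° lon, +3·10° lat → SW at lon -80°, lat -60°.
Square 1, 3: +1·2° lon, +3·1° lat → SW at lon -78°, lat -57°.
Subsquare h=7, g=6: +7·0.0833333° lon, +6·0.0416667° lat → SW at lon -77.4167°, lat -56.75°.
Cell spans 0.0833333° lon × 0.0416667° lat.
west 77.4167° W, east 77.3333° W.

77.4167° W, 77.3333° W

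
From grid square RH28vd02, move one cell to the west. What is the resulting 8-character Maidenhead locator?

RH28ud92

Longitude extended square 0; −1 → -1, wraps to 9, carry into subsquare.
Longitude subsquare v = 21; −1 → 20 = u.
The latitude characters are unchanged.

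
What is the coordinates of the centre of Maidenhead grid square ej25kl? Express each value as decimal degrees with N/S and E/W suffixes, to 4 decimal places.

5.4792° N, 95.1250° W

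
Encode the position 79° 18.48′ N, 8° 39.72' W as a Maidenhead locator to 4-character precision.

IQ59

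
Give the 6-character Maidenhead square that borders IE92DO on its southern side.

IE92dn

Latitude subsquare o = 14; −1 → 13 = n.
The longitude characters are unchanged.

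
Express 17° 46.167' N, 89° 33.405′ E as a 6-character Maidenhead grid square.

Shift to the Maidenhead origin (180°W, 90°S): lon 269.5567, lat 107.7695.
Field: lon ⌊269.5567/20⌋ = 13 → N; lat ⌊107.7695/10⌋ = 10 → K.
Square: lon ⌊9.5567/2⌋ = 4; lat ⌊7.7695/1⌋ = 7.
Subsquare: lon ⌊1.5567/0.0833333⌋ = 18 → s; lat ⌊0.7695/0.0416667⌋ = 18 → s.

NK47ss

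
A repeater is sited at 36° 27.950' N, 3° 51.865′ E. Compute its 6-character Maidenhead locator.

JM16wl

Add 180° to longitude and 90° to latitude: 183.8644, 126.4658.
Field: 183.8644/20 → 9 → J, 126.4658/10 → 12 → M; chars JM.
Square: 3.8644/2 → 1, 6.4658/1 → 6; chars 16.
Subsquare: 1.8644/0.0833333 → 22 → w, 0.4658/0.0416667 → 11 → l; chars wl.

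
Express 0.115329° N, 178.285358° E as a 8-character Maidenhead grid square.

RJ90dc47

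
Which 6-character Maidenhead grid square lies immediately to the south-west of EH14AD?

Longitude subsquare a = 0; −1 → -1, wraps to 23 = x, carry into square.
Longitude square 1; −1 → 0.
Latitude subsquare d = 3; −1 → 2 = c.

EH04xc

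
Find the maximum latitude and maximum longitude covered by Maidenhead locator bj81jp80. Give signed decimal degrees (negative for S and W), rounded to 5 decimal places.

Field B=1, J=9: +1·20° lon, +9·10° lat → SW at lon -160°, lat 0°.
Square 8, 1: +8·2° lon, +1·1° lat → SW at lon -144°, lat 1°.
Subsquare j=9, p=15: +9·0.0833333° lon, +15·0.0416667° lat → SW at lon -143.25°, lat 1.625°.
Extended square 8, 0: +8·0.00833333° lon, +0·0.00416667° lat → SW at lon -143.183°, lat 1.625°.
Cell spans 0.00833333° lon × 0.00416667° lat. NE corner is SW corner plus one full cell.
latitude 1.62917, longitude -143.17500.

1.62917, -143.17500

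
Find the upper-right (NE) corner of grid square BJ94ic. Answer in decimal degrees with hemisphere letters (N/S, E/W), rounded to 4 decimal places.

Field B=1, J=9: +1·20° lon, +9·10° lat → SW at lon -160°, lat 0°.
Square 9, 4: +9·2° lon, +4·1° lat → SW at lon -142°, lat 4°.
Subsquare i=8, c=2: +8·0.0833333° lon, +2·0.0416667° lat → SW at lon -141.333°, lat 4.08333°.
Cell spans 0.0833333° lon × 0.0416667° lat. NE corner is SW corner plus one full cell.
latitude 4.1250° N, longitude 141.2500° W.

4.1250° N, 141.2500° W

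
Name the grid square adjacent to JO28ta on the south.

Latitude subsquare a = 0; −1 → -1, wraps to 23 = x, carry into square.
Latitude square 8; −1 → 7.
The longitude characters are unchanged.

JO27tx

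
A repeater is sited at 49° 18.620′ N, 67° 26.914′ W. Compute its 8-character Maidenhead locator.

FN69gh64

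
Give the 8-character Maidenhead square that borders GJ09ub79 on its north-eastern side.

GJ09uc80

Longitude extended square 7; +1 → 8.
Latitude extended square 9; +1 → 10, wraps to 0, carry into subsquare.
Latitude subsquare b = 1; +1 → 2 = c.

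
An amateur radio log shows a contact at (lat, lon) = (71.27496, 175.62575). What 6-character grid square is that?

Shift to the Maidenhead origin (180°W, 90°S): lon 355.6258, lat 161.2750.
Field (20°×10°, letters A–R): lon ⌊355.6258/20⌋ = 17 → R; lat ⌊161.2750/10⌋ = 16 → Q.
Square (2°×1°, digits 0–9): lon ⌊15.6258/2⌋ = 7; lat ⌊1.2750/1⌋ = 1.
Subsquare (5′×2.5′, letters a–x): lon ⌊1.6258/0.0833333⌋ = 19 → t; lat ⌊0.2750/0.0416667⌋ = 6 → g.

RQ71tg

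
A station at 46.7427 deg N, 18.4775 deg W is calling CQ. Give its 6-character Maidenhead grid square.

Add 180° to longitude and 90° to latitude: 161.5225, 136.7427.
Field: 161.5225/20 → 8 → I, 136.7427/10 → 13 → N; chars IN.
Square: 1.5225/2 → 0, 6.7427/1 → 6; chars 06.
Subsquare: 1.5225/0.0833333 → 18 → s, 0.7427/0.0416667 → 17 → r; chars sr.

IN06sr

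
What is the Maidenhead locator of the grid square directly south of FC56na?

FC55nx

Latitude subsquare a = 0; −1 → -1, wraps to 23 = x, carry into square.
Latitude square 6; −1 → 5.
The longitude characters are unchanged.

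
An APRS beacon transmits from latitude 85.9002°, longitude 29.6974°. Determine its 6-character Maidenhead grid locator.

Offset from 180°W / 90°S: lon 209.6974°, lat 175.9002°.
Field: lon ⌊209.6974/20⌋ = 10 → K; lat ⌊175.9002/10⌋ = 17 → R.
Square: lon ⌊9.6974/2⌋ = 4; lat ⌊5.9002/1⌋ = 5.
Subsquare: lon ⌊1.6974/0.0833333⌋ = 20 → u; lat ⌊0.9002/0.0416667⌋ = 21 → v.

KR45uv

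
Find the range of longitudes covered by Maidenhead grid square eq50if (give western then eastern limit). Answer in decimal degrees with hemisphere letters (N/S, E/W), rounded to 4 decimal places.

Field E=4, Q=16: +4·20° lon, +16·10° lat → SW at lon -100°, lat 70°.
Square 5, 0: +5·2° lon, +0·1° lat → SW at lon -90°, lat 70°.
Subsquare i=8, f=5: +8·0.0833333° lon, +5·0.0416667° lat → SW at lon -89.3333°, lat 70.2083°.
Cell spans 0.0833333° lon × 0.0416667° lat.
west 89.3333° W, east 89.2500° W.

89.3333° W, 89.2500° W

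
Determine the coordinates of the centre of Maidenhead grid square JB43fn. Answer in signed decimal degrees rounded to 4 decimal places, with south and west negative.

Field J=9, B=1: +9·20° lon, +1·10° lat → SW at lon 0°, lat -80°.
Square 4, 3: +4·2° lon, +3·1° lat → SW at lon 8°, lat -77°.
Subsquare f=5, n=13: +5·0.0833333° lon, +13·0.0416667° lat → SW at lon 8.41667°, lat -76.4583°.
Cell spans 0.0833333° lon × 0.0416667° lat. Centre is SW corner plus half of each.
latitude -76.4375, longitude 8.4583.

-76.4375, 8.4583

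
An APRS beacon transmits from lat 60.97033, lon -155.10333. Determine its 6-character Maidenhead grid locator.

Offset from 180°W / 90°S: lon 24.8967°, lat 150.9703°.
Field: 24.8967/20 → 1 → B, 150.9703/10 → 15 → P; chars BP.
Square: 4.8967/2 → 2, 0.9703/1 → 0; chars 20.
Subsquare: 0.8967/0.0833333 → 10 → k, 0.9703/0.0416667 → 23 → x; chars kx.

BP20kx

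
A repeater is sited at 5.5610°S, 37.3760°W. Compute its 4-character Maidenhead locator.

HI14

Offset from 180°W / 90°S: lon 142.62°, lat 84.44°.
Field (20°×10°, letters A–R): lon ⌊142.62/20⌋ = 7 → H; lat ⌊84.44/10⌋ = 8 → I.
Square (2°×1°, digits 0–9): lon ⌊2.62/2⌋ = 1; lat ⌊4.44/1⌋ = 4.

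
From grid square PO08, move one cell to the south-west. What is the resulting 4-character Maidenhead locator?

Longitude square 0; −1 → -1, wraps to 9, carry into field.
Longitude field P = 15; −1 → 14 = O.
Latitude square 8; −1 → 7.

OO97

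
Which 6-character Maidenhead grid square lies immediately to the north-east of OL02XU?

OL12av

Longitude subsquare x = 23; +1 → 24, wraps to 0 = a, carry into square.
Longitude square 0; +1 → 1.
Latitude subsquare u = 20; +1 → 21 = v.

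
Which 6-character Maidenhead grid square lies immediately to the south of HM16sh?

HM16sg

Latitude subsquare h = 7; −1 → 6 = g.
The longitude characters are unchanged.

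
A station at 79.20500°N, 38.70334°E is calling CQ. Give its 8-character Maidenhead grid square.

Add 180° to longitude and 90° to latitude: 218.70334, 169.20500.
Field: lon ⌊218.70334/20⌋ = 10 → K; lat ⌊169.20500/10⌋ = 16 → Q.
Square: lon ⌊18.70334/2⌋ = 9; lat ⌊9.20500/1⌋ = 9.
Subsquare: lon ⌊0.70334/0.0833333⌋ = 8 → i; lat ⌊0.20500/0.0416667⌋ = 4 → e.
Extended square: lon ⌊0.03667/0.00833333⌋ = 4; lat ⌊0.03833/0.00416667⌋ = 9.

KQ99ie49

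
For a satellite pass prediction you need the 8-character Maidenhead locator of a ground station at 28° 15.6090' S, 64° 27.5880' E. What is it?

MG21fr57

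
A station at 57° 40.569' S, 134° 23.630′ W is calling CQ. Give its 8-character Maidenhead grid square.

Add 180° to longitude and 90° to latitude: 45.60617, 32.32385.
Field (20°×10°, letters A–R): lon ⌊45.60617/20⌋ = 2 → C; lat ⌊32.32385/10⌋ = 3 → D.
Square (2°×1°, digits 0–9): lon ⌊5.60617/2⌋ = 2; lat ⌊2.32385/1⌋ = 2.
Subsquare (5′×2.5′, letters a–x): lon ⌊1.60617/0.0833333⌋ = 19 → t; lat ⌊0.32385/0.0416667⌋ = 7 → h.
Extended square (30″×15″, digits 0–9): lon ⌊0.02283/0.00833333⌋ = 2; lat ⌊0.03218/0.00416667⌋ = 7.

CD22th27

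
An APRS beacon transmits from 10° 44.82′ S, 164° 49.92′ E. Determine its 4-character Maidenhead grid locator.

RH29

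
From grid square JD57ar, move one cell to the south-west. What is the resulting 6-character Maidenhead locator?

JD47xq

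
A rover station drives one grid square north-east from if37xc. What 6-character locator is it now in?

Longitude subsquare x = 23; +1 → 24, wraps to 0 = a, carry into square.
Longitude square 3; +1 → 4.
Latitude subsquare c = 2; +1 → 3 = d.

IF47ad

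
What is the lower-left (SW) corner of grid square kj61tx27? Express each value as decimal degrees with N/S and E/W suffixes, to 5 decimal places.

Field K=10, J=9: +10·20° lon, +9·10° lat → SW at lon 20°, lat 0°.
Square 6, 1: +6·2° lon, +1·1° lat → SW at lon 32°, lat 1°.
Subsquare t=19, x=23: +19·0.0833333° lon, +23·0.0416667° lat → SW at lon 33.5833°, lat 1.95833°.
Extended square 2, 7: +2·0.00833333° lon, +7·0.00416667° lat → SW at lon 33.6°, lat 1.9875°.
latitude 1.98750° N, longitude 33.60000° E.

1.98750° N, 33.60000° E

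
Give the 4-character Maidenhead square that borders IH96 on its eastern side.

Longitude square 9; +1 → 10, wraps to 0, carry into field.
Longitude field I = 8; +1 → 9 = J.
The latitude characters are unchanged.

JH06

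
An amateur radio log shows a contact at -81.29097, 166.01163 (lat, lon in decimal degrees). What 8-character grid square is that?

Offset from 180°W / 90°S: lon 346.01163°, lat 8.70903°.
Field: lon ⌊346.01163/20⌋ = 17 → R; lat ⌊8.70903/10⌋ = 0 → A.
Square: lon ⌊6.01163/2⌋ = 3; lat ⌊8.70903/1⌋ = 8.
Subsquare: lon ⌊0.01163/0.0833333⌋ = 0 → a; lat ⌊0.70903/0.0416667⌋ = 17 → r.
Extended square: lon ⌊0.01163/0.00833333⌋ = 1; lat ⌊0.00070/0.00416667⌋ = 0.

RA38ar10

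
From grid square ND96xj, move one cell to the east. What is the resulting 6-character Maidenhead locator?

OD06aj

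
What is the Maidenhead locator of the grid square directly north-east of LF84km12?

LF84km23

Longitude extended square 1; +1 → 2.
Latitude extended square 2; +1 → 3.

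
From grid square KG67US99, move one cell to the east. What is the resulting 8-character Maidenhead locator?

KG67vs09

Longitude extended square 9; +1 → 10, wraps to 0, carry into subsquare.
Longitude subsquare u = 20; +1 → 21 = v.
The latitude characters are unchanged.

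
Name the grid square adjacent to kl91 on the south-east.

LL00

Longitude square 9; +1 → 10, wraps to 0, carry into field.
Longitude field K = 10; +1 → 11 = L.
Latitude square 1; −1 → 0.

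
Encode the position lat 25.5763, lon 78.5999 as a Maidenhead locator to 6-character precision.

ML95hn

Add 180° to longitude and 90° to latitude: 258.5999, 115.5763.
Field: 258.5999/20 → 12 → M, 115.5763/10 → 11 → L; chars ML.
Square: 18.5999/2 → 9, 5.5763/1 → 5; chars 95.
Subsquare: 0.5999/0.0833333 → 7 → h, 0.5763/0.0416667 → 13 → n; chars hn.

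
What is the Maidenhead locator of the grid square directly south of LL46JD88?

LL46jd87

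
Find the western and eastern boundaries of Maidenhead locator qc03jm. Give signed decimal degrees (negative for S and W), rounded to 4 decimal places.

140.7500, 140.8333

Field Q=16, C=2: +16·20° lon, +2·10° lat → SW at lon 140°, lat -70°.
Square 0, 3: +0·2° lon, +3·1° lat → SW at lon 140°, lat -67°.
Subsquare j=9, m=12: +9·0.0833333° lon, +12·0.0416667° lat → SW at lon 140.75°, lat -66.5°.
Cell spans 0.0833333° lon × 0.0416667° lat.
west 140.7500, east 140.8333.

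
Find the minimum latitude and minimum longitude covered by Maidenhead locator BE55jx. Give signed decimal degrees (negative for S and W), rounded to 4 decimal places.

-44.0417, -149.2500

Field B=1, E=4: +1·20° lon, +4·10° lat → SW at lon -160°, lat -50°.
Square 5, 5: +5·2° lon, +5·1° lat → SW at lon -150°, lat -45°.
Subsquare j=9, x=23: +9·0.0833333° lon, +23·0.0416667° lat → SW at lon -149.25°, lat -44.0417°.
latitude -44.0417, longitude -149.2500.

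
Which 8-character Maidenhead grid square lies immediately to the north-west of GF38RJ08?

GF38qj99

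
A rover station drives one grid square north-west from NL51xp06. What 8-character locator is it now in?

NL51wp97

Longitude extended square 0; −1 → -1, wraps to 9, carry into subsquare.
Longitude subsquare x = 23; −1 → 22 = w.
Latitude extended square 6; +1 → 7.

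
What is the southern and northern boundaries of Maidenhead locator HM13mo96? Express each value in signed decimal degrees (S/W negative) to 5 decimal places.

33.60833, 33.61250

Field H=7, M=12: +7·20° lon, +12·10° lat → SW at lon -40°, lat 30°.
Square 1, 3: +1·2° lon, +3·1° lat → SW at lon -38°, lat 33°.
Subsquare m=12, o=14: +12·0.0833333° lon, +14·0.0416667° lat → SW at lon -37°, lat 33.5833°.
Extended square 9, 6: +9·0.00833333° lon, +6·0.00416667° lat → SW at lon -36.925°, lat 33.6083°.
Cell spans 0.00833333° lon × 0.00416667° lat.
south 33.60833, north 33.61250.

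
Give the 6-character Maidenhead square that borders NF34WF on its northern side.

Latitude subsquare f = 5; +1 → 6 = g.
The longitude characters are unchanged.

NF34wg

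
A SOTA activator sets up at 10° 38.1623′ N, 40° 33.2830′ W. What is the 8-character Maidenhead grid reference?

Add 180° to longitude and 90° to latitude: 139.44528, 100.63604.
Field: lon ⌊139.44528/20⌋ = 6 → G; lat ⌊100.63604/10⌋ = 10 → K.
Square: lon ⌊19.44528/2⌋ = 9; lat ⌊0.63604/1⌋ = 0.
Subsquare: lon ⌊1.44528/0.0833333⌋ = 17 → r; lat ⌊0.63604/0.0416667⌋ = 15 → p.
Extended square: lon ⌊0.02862/0.00833333⌋ = 3; lat ⌊0.01104/0.00416667⌋ = 2.

GK90rp32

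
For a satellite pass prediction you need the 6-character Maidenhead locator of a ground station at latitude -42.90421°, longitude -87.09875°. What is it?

EE67kc

Offset from 180°W / 90°S: lon 92.9013°, lat 47.0958°.
Field (20°×10°, letters A–R): 92.9013/20 → 4 → E, 47.0958/10 → 4 → E; chars EE.
Square (2°×1°, digits 0–9): 12.9013/2 → 6, 7.0958/1 → 7; chars 67.
Subsquare (5′×2.5′, letters a–x): 0.9013/0.0833333 → 10 → k, 0.0958/0.0416667 → 2 → c; chars kc.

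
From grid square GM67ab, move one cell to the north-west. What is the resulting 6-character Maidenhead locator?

Longitude subsquare a = 0; −1 → -1, wraps to 23 = x, carry into square.
Longitude square 6; −1 → 5.
Latitude subsquare b = 1; +1 → 2 = c.

GM57xc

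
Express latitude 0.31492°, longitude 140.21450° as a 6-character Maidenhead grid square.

Add 180° to longitude and 90° to latitude: 320.2145, 90.3149.
Field: lon ⌊320.2145/20⌋ = 16 → Q; lat ⌊90.3149/10⌋ = 9 → J.
Square: lon ⌊0.2145/2⌋ = 0; lat ⌊0.3149/1⌋ = 0.
Subsquare: lon ⌊0.2145/0.0833333⌋ = 2 → c; lat ⌊0.3149/0.0416667⌋ = 7 → h.

QJ00ch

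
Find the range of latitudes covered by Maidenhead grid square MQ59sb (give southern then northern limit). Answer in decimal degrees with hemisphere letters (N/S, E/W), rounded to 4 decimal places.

79.0417° N, 79.0833° N

Field M=12, Q=16: +12·20° lon, +16·10° lat → SW at lon 60°, lat 70°.
Square 5, 9: +5·2° lon, +9·1° lat → SW at lon 70°, lat 79°.
Subsquare s=18, b=1: +18·0.0833333° lon, +1·0.0416667° lat → SW at lon 71.5°, lat 79.0417°.
Cell spans 0.0833333° lon × 0.0416667° lat.
south 79.0417° N, north 79.0833° N.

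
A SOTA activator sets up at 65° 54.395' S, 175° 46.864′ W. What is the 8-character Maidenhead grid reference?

Offset from 180°W / 90°S: lon 4.21893°, lat 24.09342°.
Field: lon ⌊4.21893/20⌋ = 0 → A; lat ⌊24.09342/10⌋ = 2 → C.
Square: lon ⌊4.21893/2⌋ = 2; lat ⌊4.09342/1⌋ = 4.
Subsquare: lon ⌊0.21893/0.0833333⌋ = 2 → c; lat ⌊0.09342/0.0416667⌋ = 2 → c.
Extended square: lon ⌊0.05227/0.00833333⌋ = 6; lat ⌊0.01008/0.00416667⌋ = 2.

AC24cc62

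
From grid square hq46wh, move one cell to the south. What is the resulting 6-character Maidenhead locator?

HQ46wg

Latitude subsquare h = 7; −1 → 6 = g.
The longitude characters are unchanged.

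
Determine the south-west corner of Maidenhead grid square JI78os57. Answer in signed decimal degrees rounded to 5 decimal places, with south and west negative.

-1.22083, 15.20833

Field J=9, I=8: +9·20° lon, +8·10° lat → SW at lon 0°, lat -10°.
Square 7, 8: +7·2° lon, +8·1° lat → SW at lon 14°, lat -2°.
Subsquare o=14, s=18: +14·0.0833333° lon, +18·0.0416667° lat → SW at lon 15.1667°, lat -1.25°.
Extended square 5, 7: +5·0.00833333° lon, +7·0.00416667° lat → SW at lon 15.2083°, lat -1.22083°.
latitude -1.22083, longitude 15.20833.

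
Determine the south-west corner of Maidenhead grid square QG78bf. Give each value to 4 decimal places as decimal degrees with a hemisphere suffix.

21.7917° S, 154.0833° E

Field Q=16, G=6: +16·20° lon, +6·10° lat → SW at lon 140°, lat -30°.
Square 7, 8: +7·2° lon, +8·1° lat → SW at lon 154°, lat -22°.
Subsquare b=1, f=5: +1·0.0833333° lon, +5·0.0416667° lat → SW at lon 154.083°, lat -21.7917°.
latitude 21.7917° S, longitude 154.0833° E.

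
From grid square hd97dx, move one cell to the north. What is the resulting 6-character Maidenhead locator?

Latitude subsquare x = 23; +1 → 24, wraps to 0 = a, carry into square.
Latitude square 7; +1 → 8.
The longitude characters are unchanged.

HD98da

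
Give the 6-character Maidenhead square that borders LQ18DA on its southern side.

LQ17dx

Latitude subsquare a = 0; −1 → -1, wraps to 23 = x, carry into square.
Latitude square 8; −1 → 7.
The longitude characters are unchanged.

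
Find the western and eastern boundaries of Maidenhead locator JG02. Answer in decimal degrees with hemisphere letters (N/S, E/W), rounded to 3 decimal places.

0.000° E, 2.000° E

Field J=9, G=6: +9·20° lon, +6·10° lat → SW at lon 0°, lat -30°.
Square 0, 2: +0·2° lon, +2·1° lat → SW at lon 0°, lat -28°.
Cell spans 2° lon × 1° lat.
west 0.000° E, east 2.000° E.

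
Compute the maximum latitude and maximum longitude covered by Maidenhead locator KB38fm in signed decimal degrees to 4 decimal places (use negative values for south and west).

-71.4583, 26.5000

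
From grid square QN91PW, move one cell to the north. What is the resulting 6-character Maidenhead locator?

QN91px

Latitude subsquare w = 22; +1 → 23 = x.
The longitude characters are unchanged.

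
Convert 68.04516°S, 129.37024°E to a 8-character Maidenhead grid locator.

PC41qw49

Offset from 180°W / 90°S: lon 309.37024°, lat 21.95484°.
Field: lon ⌊309.37024/20⌋ = 15 → P; lat ⌊21.95484/10⌋ = 2 → C.
Square: lon ⌊9.37024/2⌋ = 4; lat ⌊1.95484/1⌋ = 1.
Subsquare: lon ⌊1.37024/0.0833333⌋ = 16 → q; lat ⌊0.95484/0.0416667⌋ = 22 → w.
Extended square: lon ⌊0.03691/0.00833333⌋ = 4; lat ⌊0.03817/0.00416667⌋ = 9.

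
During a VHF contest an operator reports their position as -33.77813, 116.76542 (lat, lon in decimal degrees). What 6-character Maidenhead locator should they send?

OF86jf

Offset from 180°W / 90°S: lon 296.7654°, lat 56.2219°.
Field: lon ⌊296.7654/20⌋ = 14 → O; lat ⌊56.2219/10⌋ = 5 → F.
Square: lon ⌊16.7654/2⌋ = 8; lat ⌊6.2219/1⌋ = 6.
Subsquare: lon ⌊0.7654/0.0833333⌋ = 9 → j; lat ⌊0.2219/0.0416667⌋ = 5 → f.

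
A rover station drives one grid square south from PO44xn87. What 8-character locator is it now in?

Latitude extended square 7; −1 → 6.
The longitude characters are unchanged.

PO44xn86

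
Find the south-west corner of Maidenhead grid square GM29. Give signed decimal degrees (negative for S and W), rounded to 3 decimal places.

Field G=6, M=12: +6·20° lon, +12·10° lat → SW at lon -60°, lat 30°.
Square 2, 9: +2·2° lon, +9·1° lat → SW at lon -56°, lat 39°.
latitude 39.000, longitude -56.000.

39.000, -56.000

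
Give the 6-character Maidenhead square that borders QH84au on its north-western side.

QH74xv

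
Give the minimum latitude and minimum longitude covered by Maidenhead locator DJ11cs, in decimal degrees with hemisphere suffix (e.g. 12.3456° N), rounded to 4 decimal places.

1.7500° N, 117.8333° W

Field D=3, J=9: +3·20° lon, +9·10° lat → SW at lon -120°, lat 0°.
Square 1, 1: +1·2° lon, +1·1° lat → SW at lon -118°, lat 1°.
Subsquare c=2, s=18: +2·0.0833333° lon, +18·0.0416667° lat → SW at lon -117.833°, lat 1.75°.
latitude 1.7500° N, longitude 117.8333° W.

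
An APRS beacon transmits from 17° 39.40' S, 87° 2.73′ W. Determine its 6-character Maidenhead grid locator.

Offset from 180°W / 90°S: lon 92.9545°, lat 72.3433°.
Field: 92.9545/20 → 4 → E, 72.3433/10 → 7 → H; chars EH.
Square: 12.9545/2 → 6, 2.3433/1 → 2; chars 62.
Subsquare: 0.9545/0.0833333 → 11 → l, 0.3433/0.0416667 → 8 → i; chars li.

EH62li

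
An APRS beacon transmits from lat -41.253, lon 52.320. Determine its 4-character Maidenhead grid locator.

LE68

Shift to the Maidenhead origin (180°W, 90°S): lon 232.32, lat 48.75.
Field: lon ⌊232.32/20⌋ = 11 → L; lat ⌊48.75/10⌋ = 4 → E.
Square: lon ⌊12.32/2⌋ = 6; lat ⌊8.75/1⌋ = 8.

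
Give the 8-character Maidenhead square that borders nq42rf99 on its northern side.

Latitude extended square 9; +1 → 10, wraps to 0, carry into subsquare.
Latitude subsquare f = 5; +1 → 6 = g.
The longitude characters are unchanged.

NQ42rg90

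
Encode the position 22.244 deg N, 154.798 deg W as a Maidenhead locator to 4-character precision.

BL22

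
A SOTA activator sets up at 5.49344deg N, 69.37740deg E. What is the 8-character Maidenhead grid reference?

Add 180° to longitude and 90° to latitude: 249.37740, 95.49344.
Field: 249.37740/20 → 12 → M, 95.49344/10 → 9 → J; chars MJ.
Square: 9.37740/2 → 4, 5.49344/1 → 5; chars 45.
Subsquare: 1.37740/0.0833333 → 16 → q, 0.49344/0.0416667 → 11 → l; chars ql.
Extended square: 0.04407/0.00833333 → 5, 0.03511/0.00416667 → 8; chars 58.

MJ45ql58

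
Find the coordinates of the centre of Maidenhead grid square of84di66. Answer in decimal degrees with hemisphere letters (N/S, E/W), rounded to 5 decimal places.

Field O=14, F=5: +14·20° lon, +5·10° lat → SW at lon 100°, lat -40°.
Square 8, 4: +8·2° lon, +4·1° lat → SW at lon 116°, lat -36°.
Subsquare d=3, i=8: +3·0.0833333° lon, +8·0.0416667° lat → SW at lon 116.25°, lat -35.6667°.
Extended square 6, 6: +6·0.00833333° lon, +6·0.00416667° lat → SW at lon 116.3°, lat -35.6417°.
Cell spans 0.00833333° lon × 0.00416667° lat. Centre is SW corner plus half of each.
latitude 35.63958° S, longitude 116.30417° E.

35.63958° S, 116.30417° E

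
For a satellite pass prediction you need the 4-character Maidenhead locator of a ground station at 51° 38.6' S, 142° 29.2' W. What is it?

BD88

Shift to the Maidenhead origin (180°W, 90°S): lon 37.51, lat 38.36.
Field: lon ⌊37.51/20⌋ = 1 → B; lat ⌊38.36/10⌋ = 3 → D.
Square: lon ⌊17.51/2⌋ = 8; lat ⌊8.36/1⌋ = 8.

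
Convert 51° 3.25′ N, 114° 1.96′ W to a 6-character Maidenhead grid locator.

DO21xb

Offset from 180°W / 90°S: lon 65.9673°, lat 141.0542°.
Field (20°×10°, letters A–R): lon ⌊65.9673/20⌋ = 3 → D; lat ⌊141.0542/10⌋ = 14 → O.
Square (2°×1°, digits 0–9): lon ⌊5.9673/2⌋ = 2; lat ⌊1.0542/1⌋ = 1.
Subsquare (5′×2.5′, letters a–x): lon ⌊1.9673/0.0833333⌋ = 23 → x; lat ⌊0.0542/0.0416667⌋ = 1 → b.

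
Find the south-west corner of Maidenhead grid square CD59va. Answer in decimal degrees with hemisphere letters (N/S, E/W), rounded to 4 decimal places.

51.0000° S, 128.2500° W

Field C=2, D=3: +2·20° lon, +3·10° lat → SW at lon -140°, lat -60°.
Square 5, 9: +5·2° lon, +9·1° lat → SW at lon -130°, lat -51°.
Subsquare v=21, a=0: +21·0.0833333° lon, +0·0.0416667° lat → SW at lon -128.25°, lat -51°.
latitude 51.0000° S, longitude 128.2500° W.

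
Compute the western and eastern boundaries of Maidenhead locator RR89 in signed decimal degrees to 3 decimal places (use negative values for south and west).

176.000, 178.000

Field R=17, R=17: +17·20° lon, +17·10° lat → SW at lon 160°, lat 80°.
Square 8, 9: +8·2° lon, +9·1° lat → SW at lon 176°, lat 89°.
Cell spans 2° lon × 1° lat.
west 176.000, east 178.000.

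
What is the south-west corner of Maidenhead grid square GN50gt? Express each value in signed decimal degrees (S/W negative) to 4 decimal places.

Field G=6, N=13: +6·20° lon, +13·10° lat → SW at lon -60°, lat 40°.
Square 5, 0: +5·2° lon, +0·1° lat → SW at lon -50°, lat 40°.
Subsquare g=6, t=19: +6·0.0833333° lon, +19·0.0416667° lat → SW at lon -49.5°, lat 40.7917°.
latitude 40.7917, longitude -49.5000.

40.7917, -49.5000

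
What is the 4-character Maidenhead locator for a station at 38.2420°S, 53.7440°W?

Offset from 180°W / 90°S: lon 126.26°, lat 51.76°.
Field: lon ⌊126.26/20⌋ = 6 → G; lat ⌊51.76/10⌋ = 5 → F.
Square: lon ⌊6.26/2⌋ = 3; lat ⌊1.76/1⌋ = 1.

GF31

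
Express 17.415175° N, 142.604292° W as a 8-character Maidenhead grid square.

BK87qj79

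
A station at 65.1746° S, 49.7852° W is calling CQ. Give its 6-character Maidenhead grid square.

GC54ct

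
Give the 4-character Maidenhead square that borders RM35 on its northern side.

Latitude square 5; +1 → 6.
The longitude characters are unchanged.

RM36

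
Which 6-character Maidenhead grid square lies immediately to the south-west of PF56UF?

PF56te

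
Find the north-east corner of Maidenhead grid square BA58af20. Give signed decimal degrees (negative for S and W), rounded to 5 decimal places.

Field B=1, A=0: +1·20° lon, +0·10° lat → SW at lon -160°, lat -90°.
Square 5, 8: +5·2° lon, +8·1° lat → SW at lon -150°, lat -82°.
Subsquare a=0, f=5: +0·0.0833333° lon, +5·0.0416667° lat → SW at lon -150°, lat -81.7917°.
Extended square 2, 0: +2·0.00833333° lon, +0·0.00416667° lat → SW at lon -149.983°, lat -81.7917°.
Cell spans 0.00833333° lon × 0.00416667° lat. NE corner is SW corner plus one full cell.
latitude -81.78750, longitude -149.97500.

-81.78750, -149.97500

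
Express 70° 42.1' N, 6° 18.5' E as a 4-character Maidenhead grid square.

JQ30

Shift to the Maidenhead origin (180°W, 90°S): lon 186.31, lat 160.70.
Field: lon ⌊186.31/20⌋ = 9 → J; lat ⌊160.70/10⌋ = 16 → Q.
Square: lon ⌊6.31/2⌋ = 3; lat ⌊0.70/1⌋ = 0.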